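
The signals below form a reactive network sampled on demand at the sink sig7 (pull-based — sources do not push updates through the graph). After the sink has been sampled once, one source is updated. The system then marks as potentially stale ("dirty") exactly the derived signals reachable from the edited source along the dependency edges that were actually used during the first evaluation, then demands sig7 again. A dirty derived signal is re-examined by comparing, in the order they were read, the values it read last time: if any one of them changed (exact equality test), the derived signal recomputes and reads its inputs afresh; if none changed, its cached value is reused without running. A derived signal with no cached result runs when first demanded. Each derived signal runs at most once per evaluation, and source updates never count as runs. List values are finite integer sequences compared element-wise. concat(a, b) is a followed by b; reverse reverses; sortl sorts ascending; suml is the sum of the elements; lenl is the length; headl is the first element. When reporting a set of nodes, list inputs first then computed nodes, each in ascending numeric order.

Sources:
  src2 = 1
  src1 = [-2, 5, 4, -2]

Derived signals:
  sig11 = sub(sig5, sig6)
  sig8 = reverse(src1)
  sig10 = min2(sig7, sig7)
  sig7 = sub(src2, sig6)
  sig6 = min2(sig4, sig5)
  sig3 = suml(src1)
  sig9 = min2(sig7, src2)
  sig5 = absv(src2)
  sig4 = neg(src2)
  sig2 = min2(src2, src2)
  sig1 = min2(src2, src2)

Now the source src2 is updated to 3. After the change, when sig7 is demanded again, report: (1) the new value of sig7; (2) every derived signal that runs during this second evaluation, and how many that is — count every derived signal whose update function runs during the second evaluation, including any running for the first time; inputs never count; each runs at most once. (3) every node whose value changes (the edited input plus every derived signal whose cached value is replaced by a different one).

sig7 now evaluates to 6.
Run set: sig4, sig5, sig6, sig7 (4 run).
Changed values: src2, sig4, sig5, sig6, sig7.

Initial pass — values computed on the first demand:
  sig4 = neg(1) = -1
  sig5 = absv(1) = 1
  sig6 = min2(-1, 1) = -1
  sig7 = sub(1, -1) = 2

Second demand — change propagation:
  sig4: re-runs because src2 1->3; new result -3.
  sig5: re-runs because src2 1->3; new result 3.
  sig6: re-runs because sig4 -1->-3; sig5 1->3; new result -3.
  sig7: re-runs because src2 1->3; sig6 -1->-3; new result 6.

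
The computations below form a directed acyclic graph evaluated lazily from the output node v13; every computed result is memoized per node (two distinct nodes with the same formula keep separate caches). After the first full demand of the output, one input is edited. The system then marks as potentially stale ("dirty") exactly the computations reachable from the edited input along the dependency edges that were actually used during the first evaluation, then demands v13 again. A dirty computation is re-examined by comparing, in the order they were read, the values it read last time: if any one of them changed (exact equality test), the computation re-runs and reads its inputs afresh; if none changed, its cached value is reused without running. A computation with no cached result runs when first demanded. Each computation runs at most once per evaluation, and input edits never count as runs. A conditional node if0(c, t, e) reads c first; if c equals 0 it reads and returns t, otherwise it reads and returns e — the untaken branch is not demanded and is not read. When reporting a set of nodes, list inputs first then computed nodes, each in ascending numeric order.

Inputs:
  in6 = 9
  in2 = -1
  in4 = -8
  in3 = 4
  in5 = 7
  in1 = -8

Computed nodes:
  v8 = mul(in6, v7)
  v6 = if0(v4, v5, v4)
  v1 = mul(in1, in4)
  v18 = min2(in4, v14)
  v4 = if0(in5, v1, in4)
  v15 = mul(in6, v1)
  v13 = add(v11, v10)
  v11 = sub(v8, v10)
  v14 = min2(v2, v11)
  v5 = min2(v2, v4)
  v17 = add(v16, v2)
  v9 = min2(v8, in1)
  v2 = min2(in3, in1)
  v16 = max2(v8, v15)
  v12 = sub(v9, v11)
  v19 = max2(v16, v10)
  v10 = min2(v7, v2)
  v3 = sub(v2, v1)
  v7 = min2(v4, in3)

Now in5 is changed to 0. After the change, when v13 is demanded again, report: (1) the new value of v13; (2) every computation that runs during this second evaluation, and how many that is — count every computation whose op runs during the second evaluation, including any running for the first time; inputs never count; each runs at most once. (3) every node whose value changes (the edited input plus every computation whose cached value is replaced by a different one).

Demanding v13 again yields 36.
7 computations run: v1, v4, v7, v8, v10, v11, v13.
The nodes whose values change: in5, v4, v7, v8, v11, v13.
Note the branch switch — v1 had no cache and runs now for the first time.

First demand of the output computes:
  v2 = min2(4, -8) = -8
  v4 = if0(in5=7 -> else branch in4) = -8
  v7 = min2(-8, 4) = -8
  v8 = mul(9, -8) = -72
  v10 = min2(-8, -8) = -8
  v11 = sub(-72, -8) = -64
  v13 = add(-64, -8) = -72

After the edit, cleaning proceeds:
  v1: had never run; runs now, result 64.
  v4: a read changed (in5 7->0) — executes, giving 64.
  v7: a read changed (v4 -8->64) — executes, giving 4.
  v8: a read changed (v7 -8->4) — executes, giving 36.
  v10: a read changed (v7 -8->4) — executes, giving -8 — identical to its old value.
  v11: a read changed (v8 -72->36) — executes, giving 44.
  v13: a read changed (v11 -64->44) — executes, giving 36.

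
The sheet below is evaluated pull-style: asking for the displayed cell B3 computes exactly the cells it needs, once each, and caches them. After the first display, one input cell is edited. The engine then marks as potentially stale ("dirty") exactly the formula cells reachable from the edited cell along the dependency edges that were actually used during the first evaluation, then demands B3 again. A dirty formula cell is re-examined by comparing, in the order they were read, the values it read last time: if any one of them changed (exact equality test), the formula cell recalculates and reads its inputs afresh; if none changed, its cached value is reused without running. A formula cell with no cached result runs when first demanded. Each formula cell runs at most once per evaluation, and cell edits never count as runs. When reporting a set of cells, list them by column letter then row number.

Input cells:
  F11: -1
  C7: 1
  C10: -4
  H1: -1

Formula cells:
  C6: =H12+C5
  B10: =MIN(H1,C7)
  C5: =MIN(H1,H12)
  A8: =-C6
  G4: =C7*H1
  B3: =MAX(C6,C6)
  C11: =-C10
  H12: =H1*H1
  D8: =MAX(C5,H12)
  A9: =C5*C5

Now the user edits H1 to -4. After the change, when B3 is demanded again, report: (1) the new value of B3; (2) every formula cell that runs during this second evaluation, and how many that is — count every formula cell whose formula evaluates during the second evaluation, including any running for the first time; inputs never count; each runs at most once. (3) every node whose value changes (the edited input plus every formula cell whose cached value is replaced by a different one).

Demanding B3 again yields 12.
4 formula cells run: B3, C5, C6, H12.
The nodes whose values change: B3, C5, C6, H1, H12.

First demand of the output computes:
  H12 = -1 * -1 = 1
  C5 = MIN(-1, 1) = -1
  C6 = 1 + -1 = 0
  B3 = MAX(0, 0) = 0

After the edit, cleaning proceeds:
  H12: a read changed (H1 -1->-4; H1 -1->-4) — executes, giving 16.
  C5: a read changed (H1 -1->-4; H12 1->16) — executes, giving -4.
  C6: a read changed (H12 1->16; C5 -1->-4) — executes, giving 12.
  B3: a read changed (C6 0->12; C6 0->12) — executes, giving 12.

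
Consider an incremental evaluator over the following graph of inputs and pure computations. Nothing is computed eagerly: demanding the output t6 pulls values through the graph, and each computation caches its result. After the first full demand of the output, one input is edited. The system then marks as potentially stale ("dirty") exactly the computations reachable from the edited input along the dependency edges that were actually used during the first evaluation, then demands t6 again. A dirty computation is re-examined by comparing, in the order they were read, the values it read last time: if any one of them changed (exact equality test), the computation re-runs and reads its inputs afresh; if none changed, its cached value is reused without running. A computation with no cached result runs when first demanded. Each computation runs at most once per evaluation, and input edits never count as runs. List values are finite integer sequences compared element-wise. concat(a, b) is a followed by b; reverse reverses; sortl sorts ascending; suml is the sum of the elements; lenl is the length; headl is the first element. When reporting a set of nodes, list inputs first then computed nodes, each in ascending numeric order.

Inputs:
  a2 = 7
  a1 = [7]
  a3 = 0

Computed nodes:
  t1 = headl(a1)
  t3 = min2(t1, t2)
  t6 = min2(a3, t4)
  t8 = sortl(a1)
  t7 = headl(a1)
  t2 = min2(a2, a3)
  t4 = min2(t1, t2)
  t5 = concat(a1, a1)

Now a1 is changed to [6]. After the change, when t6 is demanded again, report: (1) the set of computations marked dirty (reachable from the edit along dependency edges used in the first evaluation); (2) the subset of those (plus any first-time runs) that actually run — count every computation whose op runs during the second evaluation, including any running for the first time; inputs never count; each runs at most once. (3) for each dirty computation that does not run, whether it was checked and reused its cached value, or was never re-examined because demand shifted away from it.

Initial pass — values computed on the first demand:
  t1 = headl([7]) = 7
  t2 = min2(7, 0) = 0
  t4 = min2(7, 0) = 0
  t6 = min2(0, 0) = 0

Second demand — change propagation:
  t1: re-runs because a1 [7]->[6]; new result 6.
  t4: re-runs because t1 7->6; new result 0 (unchanged).
  t6: re-examined; everything it read last time is the same (a3 unchanged, t4 unchanged) — cache 0 kept, no run.

The important point: t4 recomputes to an identical value, and the output ends up unchanged.

Dirty set: t1, t4, t6.
Run set: t1, t4 (2 run).
Re-examined without running (cache reused): t6.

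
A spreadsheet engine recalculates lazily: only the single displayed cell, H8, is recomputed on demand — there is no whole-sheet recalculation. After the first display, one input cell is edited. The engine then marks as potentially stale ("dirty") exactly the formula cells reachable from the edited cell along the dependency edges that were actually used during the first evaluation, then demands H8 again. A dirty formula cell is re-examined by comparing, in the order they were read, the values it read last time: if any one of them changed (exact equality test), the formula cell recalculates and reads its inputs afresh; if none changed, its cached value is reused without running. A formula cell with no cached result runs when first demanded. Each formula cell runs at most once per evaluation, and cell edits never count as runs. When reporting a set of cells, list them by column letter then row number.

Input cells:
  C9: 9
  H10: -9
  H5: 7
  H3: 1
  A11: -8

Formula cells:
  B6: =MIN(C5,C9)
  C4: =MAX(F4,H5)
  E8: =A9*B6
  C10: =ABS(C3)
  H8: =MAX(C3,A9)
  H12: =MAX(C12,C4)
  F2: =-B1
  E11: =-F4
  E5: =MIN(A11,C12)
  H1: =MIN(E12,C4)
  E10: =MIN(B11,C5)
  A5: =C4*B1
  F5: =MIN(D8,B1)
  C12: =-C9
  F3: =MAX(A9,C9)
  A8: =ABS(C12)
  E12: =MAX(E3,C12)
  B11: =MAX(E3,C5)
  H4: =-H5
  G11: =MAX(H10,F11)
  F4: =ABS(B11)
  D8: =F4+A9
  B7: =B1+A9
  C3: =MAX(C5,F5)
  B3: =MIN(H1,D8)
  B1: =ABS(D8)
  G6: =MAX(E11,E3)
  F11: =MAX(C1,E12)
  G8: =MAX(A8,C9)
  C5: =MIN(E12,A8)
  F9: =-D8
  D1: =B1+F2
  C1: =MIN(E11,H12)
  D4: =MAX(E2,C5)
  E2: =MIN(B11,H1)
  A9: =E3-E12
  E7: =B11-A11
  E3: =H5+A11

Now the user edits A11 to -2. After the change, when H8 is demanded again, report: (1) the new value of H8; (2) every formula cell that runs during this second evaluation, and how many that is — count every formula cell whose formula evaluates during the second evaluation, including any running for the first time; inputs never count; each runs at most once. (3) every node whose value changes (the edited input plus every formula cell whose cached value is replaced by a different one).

First evaluation (everything demanded from the output):
  C12 = -(9) = -9
  A8 = ABS(-9) = 9
  E3 = 7 + -8 = -1
  E12 = MAX(-1, -9) = -1
  A9 = -1 - -1 = 0
  C5 = MIN(-1, 9) = -1
  B11 = MAX(-1, -1) = -1
  F4 = ABS(-1) = 1
  D8 = 1 + 0 = 1
  B1 = ABS(1) = 1
  F5 = MIN(1, 1) = 1
  C3 = MAX(-1, 1) = 1
  H8 = MAX(1, 0) = 1

Propagation after the edit:
  E3: runs — A11 -8->-2; result 5.
  E12: runs — E3 -1->5; result 5.
  A9: runs — E3 -1->5; E12 -1->5; result 0 (same value as before).
  C5: runs — E12 -1->5; result 5.
  B11: runs — E3 -1->5; C5 -1->5; result 5.
  F4: runs — B11 -1->5; result 5.
  D8: runs — F4 1->5; result 5.
  B1: runs — D8 1->5; result 5.
  F5: runs — D8 1->5; B1 1->5; result 5.
  C3: runs — C5 -1->5; F5 1->5; result 5.
  H8: runs — C3 1->5; result 5.

New value of H8: 5.
Formula cells that run: A9, B1, B11, C3, C5, D8, E3, E12, F4, F5, H8 — 11 in total.
Values that change: A11, B1, B11, C3, C5, D8, E3, E12, F4, F5, H8.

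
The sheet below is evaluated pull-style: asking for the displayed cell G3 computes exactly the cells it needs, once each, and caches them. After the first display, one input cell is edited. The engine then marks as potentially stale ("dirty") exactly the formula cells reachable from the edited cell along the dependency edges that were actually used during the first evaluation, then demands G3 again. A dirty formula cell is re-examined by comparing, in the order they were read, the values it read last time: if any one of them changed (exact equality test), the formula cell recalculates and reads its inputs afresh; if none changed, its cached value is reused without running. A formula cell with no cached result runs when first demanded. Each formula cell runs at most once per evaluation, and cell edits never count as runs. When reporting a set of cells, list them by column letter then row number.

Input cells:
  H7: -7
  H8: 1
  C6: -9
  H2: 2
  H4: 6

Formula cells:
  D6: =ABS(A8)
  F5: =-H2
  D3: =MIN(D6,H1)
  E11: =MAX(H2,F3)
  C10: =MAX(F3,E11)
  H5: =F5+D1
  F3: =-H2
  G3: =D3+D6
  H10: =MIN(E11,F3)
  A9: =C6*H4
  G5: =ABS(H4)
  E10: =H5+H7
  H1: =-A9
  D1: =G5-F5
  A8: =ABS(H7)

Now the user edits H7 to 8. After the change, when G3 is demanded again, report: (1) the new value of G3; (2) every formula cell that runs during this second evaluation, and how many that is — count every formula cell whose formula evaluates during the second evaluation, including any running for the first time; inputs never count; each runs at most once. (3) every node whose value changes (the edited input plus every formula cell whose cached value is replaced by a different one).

Demanding G3 again yields 16.
4 formula cells run: A8, D3, D6, G3.
The nodes whose values change: A8, D3, D6, G3, H7.

First demand of the output computes:
  A8 = ABS(-7) = 7
  A9 = -9 * 6 = -54
  D6 = ABS(7) = 7
  H1 = -(-54) = 54
  D3 = MIN(7, 54) = 7
  G3 = 7 + 7 = 14

After the edit, cleaning proceeds:
  A8: a read changed (H7 -7->8) — executes, giving 8.
  D6: a read changed (A8 7->8) — executes, giving 8.
  D3: a read changed (D6 7->8) — executes, giving 8.
  G3: a read changed (D3 7->8; D6 7->8) — executes, giving 16.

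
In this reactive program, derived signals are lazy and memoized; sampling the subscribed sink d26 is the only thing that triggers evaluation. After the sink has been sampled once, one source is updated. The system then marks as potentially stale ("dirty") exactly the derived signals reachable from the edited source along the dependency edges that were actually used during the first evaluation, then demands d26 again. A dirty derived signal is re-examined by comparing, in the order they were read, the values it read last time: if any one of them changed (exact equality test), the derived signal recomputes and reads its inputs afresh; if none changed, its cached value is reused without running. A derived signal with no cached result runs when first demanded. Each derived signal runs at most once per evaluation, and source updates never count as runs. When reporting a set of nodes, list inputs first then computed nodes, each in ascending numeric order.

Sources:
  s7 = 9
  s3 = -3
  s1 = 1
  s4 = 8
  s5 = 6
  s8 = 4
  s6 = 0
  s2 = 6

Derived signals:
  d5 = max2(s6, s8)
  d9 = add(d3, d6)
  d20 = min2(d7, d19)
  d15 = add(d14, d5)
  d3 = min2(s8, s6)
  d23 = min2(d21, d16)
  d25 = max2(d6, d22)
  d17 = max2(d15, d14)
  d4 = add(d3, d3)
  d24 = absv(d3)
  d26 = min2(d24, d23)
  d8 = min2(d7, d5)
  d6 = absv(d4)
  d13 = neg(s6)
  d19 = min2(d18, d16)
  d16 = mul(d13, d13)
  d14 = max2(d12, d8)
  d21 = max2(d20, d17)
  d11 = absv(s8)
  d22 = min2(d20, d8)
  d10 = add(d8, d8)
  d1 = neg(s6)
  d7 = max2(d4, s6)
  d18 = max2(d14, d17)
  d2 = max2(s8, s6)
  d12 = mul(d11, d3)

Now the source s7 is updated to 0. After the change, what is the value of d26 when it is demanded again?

First demand of the output computes:
  d3 = min2(4, 0) = 0
  d4 = add(0, 0) = 0
  d5 = max2(0, 4) = 4
  d7 = max2(0, 0) = 0
  d8 = min2(0, 4) = 0
  d11 = absv(4) = 4
  d12 = mul(4, 0) = 0
  d13 = neg(0) = 0
  d14 = max2(0, 0) = 0
  d15 = add(0, 4) = 4
  d16 = mul(0, 0) = 0
  d17 = max2(4, 0) = 4
  d18 = max2(0, 4) = 4
  d19 = min2(4, 0) = 0
  d20 = min2(0, 0) = 0
  d21 = max2(0, 4) = 4
  d23 = min2(4, 0) = 0
  d24 = absv(0) = 0
  d26 = min2(0, 0) = 0

After the edit, cleaning proceeds:
  no node depends on s7 at all; the second demand re-runs nothing.

Note the shortcut — nothing in the graph depends on s7 at all, so no recomputation happens.

Demanding d26 again yields 0.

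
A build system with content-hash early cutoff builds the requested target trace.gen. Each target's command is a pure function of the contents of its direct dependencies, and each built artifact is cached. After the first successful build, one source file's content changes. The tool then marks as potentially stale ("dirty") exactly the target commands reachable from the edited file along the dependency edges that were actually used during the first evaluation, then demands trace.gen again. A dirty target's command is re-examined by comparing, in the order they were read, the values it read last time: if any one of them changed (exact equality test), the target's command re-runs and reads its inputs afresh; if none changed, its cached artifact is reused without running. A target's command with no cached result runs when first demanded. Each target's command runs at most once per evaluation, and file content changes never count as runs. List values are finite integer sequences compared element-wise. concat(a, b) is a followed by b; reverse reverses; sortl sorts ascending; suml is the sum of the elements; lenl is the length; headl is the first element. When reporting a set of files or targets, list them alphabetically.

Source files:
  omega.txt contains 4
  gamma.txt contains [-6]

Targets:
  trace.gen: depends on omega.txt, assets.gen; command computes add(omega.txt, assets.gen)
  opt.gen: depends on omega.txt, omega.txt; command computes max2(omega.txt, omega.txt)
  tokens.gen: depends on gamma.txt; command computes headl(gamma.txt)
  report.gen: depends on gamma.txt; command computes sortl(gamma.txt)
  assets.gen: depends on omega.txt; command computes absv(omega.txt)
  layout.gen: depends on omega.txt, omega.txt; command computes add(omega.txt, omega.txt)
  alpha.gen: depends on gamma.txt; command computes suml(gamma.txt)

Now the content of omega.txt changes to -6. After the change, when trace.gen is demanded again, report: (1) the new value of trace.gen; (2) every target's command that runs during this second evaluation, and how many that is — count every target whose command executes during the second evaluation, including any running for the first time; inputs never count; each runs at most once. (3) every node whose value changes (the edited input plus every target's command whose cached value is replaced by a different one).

New value of trace.gen: 0.
Target commands that run: assets.gen, trace.gen — 2 in total.
Values that change: assets.gen, omega.txt, trace.gen.

First evaluation (everything demanded from the output):
  assets.gen = absv(4) = 4
  trace.gen = add(4, 4) = 8

Propagation after the edit:
  assets.gen: runs — omega.txt 4->-6; result 6.
  trace.gen: runs — omega.txt 4->-6; assets.gen 4->6; result 0.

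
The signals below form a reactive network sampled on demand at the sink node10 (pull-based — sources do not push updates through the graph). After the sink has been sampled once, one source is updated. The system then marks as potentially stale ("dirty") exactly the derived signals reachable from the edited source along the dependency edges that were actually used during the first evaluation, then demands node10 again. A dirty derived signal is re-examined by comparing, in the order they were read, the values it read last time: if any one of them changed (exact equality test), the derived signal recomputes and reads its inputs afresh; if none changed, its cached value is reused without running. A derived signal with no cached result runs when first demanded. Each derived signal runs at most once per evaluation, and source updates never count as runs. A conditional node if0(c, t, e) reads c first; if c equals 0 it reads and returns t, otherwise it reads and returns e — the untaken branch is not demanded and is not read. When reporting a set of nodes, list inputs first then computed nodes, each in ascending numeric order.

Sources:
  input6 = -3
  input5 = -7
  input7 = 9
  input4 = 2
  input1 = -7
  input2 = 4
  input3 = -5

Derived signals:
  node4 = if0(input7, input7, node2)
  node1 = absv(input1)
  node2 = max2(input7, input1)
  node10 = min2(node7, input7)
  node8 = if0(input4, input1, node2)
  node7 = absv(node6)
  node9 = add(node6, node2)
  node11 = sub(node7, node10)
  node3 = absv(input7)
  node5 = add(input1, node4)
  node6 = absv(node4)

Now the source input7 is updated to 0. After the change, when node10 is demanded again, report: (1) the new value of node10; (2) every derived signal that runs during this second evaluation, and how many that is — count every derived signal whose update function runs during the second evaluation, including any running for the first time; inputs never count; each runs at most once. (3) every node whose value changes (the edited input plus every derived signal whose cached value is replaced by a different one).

Initial pass — values computed on the first demand:
  node2 = max2(9, -7) = 9
  node4 = if0(input7=9 -> else branch node2) = 9
  node6 = absv(9) = 9
  node7 = absv(9) = 9
  node10 = min2(9, 9) = 9

Second demand — change propagation:
  node2: dirty yet unreached — the second evaluation never asks for it.
  node4: re-runs because input7 9->0; new result 0.
  node6: re-runs because node4 9->0; new result 0.
  node7: re-runs because node6 9->0; new result 0.
  node10: re-runs because node7 9->0; input7 9->0; new result 0.

The important point: the flipped condition redirects demand; node2 is left stale, never re-checked.

node10 now evaluates to 0.
Run set: node4, node6, node7, node10 (4 run).
Changed values: input7, node4, node6, node7, node10.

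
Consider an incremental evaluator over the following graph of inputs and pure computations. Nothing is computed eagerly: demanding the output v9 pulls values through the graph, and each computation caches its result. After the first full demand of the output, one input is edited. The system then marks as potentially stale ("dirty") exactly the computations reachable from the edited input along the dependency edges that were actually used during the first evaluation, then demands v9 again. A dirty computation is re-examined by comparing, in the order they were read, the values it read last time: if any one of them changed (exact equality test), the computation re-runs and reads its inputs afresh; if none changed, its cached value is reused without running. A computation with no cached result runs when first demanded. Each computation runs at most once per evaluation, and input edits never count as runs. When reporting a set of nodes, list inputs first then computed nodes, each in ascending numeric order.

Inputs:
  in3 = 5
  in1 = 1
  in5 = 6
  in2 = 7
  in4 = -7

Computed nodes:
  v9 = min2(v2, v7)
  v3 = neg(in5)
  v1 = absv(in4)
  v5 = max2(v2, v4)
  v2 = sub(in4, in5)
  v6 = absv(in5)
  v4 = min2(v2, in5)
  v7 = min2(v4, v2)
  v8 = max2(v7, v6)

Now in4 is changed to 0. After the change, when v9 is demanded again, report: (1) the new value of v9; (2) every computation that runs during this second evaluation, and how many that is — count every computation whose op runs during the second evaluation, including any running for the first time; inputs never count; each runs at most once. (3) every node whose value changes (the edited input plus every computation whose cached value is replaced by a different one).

v9 now evaluates to -6.
Run set: v2, v4, v7, v9 (4 run).
Changed values: in4, v2, v4, v7, v9.

Initial pass — values computed on the first demand:
  v2 = sub(-7, 6) = -13
  v4 = min2(-13, 6) = -13
  v7 = min2(-13, -13) = -13
  v9 = min2(-13, -13) = -13

Second demand — change propagation:
  v2: re-runs because in4 -7->0; new result -6.
  v4: re-runs because v2 -13->-6; new result -6.
  v7: re-runs because v4 -13->-6; v2 -13->-6; new result -6.
  v9: re-runs because v2 -13->-6; v7 -13->-6; new result -6.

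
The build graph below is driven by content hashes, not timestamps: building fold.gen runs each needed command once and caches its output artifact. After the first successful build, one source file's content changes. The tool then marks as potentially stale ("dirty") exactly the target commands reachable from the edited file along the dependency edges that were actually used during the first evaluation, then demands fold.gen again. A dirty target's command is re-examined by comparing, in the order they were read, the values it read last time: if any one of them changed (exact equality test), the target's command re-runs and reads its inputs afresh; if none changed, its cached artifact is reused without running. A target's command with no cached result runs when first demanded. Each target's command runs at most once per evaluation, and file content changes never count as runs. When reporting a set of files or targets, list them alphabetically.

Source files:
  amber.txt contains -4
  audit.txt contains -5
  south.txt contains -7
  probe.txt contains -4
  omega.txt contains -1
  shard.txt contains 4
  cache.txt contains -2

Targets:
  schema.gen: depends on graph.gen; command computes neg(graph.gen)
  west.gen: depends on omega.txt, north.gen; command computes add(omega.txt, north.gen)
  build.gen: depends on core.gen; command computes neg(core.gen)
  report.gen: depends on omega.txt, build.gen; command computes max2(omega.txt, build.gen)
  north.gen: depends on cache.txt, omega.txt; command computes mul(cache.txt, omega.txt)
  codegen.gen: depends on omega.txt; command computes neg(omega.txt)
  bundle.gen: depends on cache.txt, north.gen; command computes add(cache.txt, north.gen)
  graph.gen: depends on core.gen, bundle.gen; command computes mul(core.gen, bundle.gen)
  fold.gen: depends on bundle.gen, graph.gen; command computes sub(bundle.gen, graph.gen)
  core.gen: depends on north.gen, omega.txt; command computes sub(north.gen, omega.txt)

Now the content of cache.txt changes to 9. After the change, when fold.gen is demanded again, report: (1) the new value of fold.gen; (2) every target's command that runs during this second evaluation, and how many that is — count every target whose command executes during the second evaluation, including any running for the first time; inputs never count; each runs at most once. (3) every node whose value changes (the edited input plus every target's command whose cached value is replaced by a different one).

Initial pass — values computed on the first demand:
  north.gen = mul(-2, -1) = 2
  bundle.gen = add(-2, 2) = 0
  core.gen = sub(2, -1) = 3
  graph.gen = mul(3, 0) = 0
  fold.gen = sub(0, 0) = 0

Second demand — change propagation:
  north.gen: re-runs because cache.txt -2->9; new result -9.
  bundle.gen: re-runs because cache.txt -2->9; north.gen 2->-9; new result 0 (unchanged).
  core.gen: re-runs because north.gen 2->-9; new result -8.
  graph.gen: re-runs because core.gen 3->-8; new result 0 (unchanged).
  fold.gen: re-examined; everything it read last time is the same (bundle.gen unchanged, graph.gen unchanged) — cache 0 kept, no run.

The important point: at fold.gen every value read last time is unchanged, so the dirty flag clears without a run.

fold.gen now evaluates to 0.
Run set: bundle.gen, core.gen, graph.gen, north.gen (4 run).
Changed values: cache.txt, core.gen, north.gen.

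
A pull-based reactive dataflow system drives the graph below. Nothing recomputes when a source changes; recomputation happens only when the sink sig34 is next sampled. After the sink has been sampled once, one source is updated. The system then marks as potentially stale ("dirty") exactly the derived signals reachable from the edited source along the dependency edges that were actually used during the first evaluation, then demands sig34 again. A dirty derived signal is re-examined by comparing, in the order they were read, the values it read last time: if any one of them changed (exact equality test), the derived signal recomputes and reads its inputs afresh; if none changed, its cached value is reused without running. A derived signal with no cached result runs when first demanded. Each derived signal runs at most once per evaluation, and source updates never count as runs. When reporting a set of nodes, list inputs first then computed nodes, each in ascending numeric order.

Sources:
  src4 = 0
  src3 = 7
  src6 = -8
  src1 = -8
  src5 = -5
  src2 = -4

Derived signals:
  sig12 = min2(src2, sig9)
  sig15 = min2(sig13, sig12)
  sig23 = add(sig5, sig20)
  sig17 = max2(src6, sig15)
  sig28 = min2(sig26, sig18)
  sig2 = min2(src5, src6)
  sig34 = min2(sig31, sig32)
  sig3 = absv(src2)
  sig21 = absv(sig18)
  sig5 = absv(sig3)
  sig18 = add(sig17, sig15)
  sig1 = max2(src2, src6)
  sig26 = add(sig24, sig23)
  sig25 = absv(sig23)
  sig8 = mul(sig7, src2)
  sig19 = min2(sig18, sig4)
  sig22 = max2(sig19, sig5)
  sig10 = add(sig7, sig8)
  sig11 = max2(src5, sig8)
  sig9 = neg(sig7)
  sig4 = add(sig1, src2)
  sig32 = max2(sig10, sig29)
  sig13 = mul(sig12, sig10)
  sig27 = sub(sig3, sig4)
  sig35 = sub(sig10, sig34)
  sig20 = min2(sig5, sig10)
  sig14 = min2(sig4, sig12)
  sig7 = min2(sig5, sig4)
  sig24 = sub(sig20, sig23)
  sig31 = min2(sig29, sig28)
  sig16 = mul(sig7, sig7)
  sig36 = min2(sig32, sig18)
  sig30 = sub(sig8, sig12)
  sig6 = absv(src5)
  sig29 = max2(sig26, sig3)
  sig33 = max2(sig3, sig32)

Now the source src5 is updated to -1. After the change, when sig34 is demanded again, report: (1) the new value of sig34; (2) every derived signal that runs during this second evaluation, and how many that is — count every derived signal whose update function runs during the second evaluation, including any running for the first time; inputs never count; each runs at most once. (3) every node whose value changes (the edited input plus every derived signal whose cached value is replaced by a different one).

First evaluation (everything demanded from the output):
  sig1 = max2(-4, -8) = -4
  sig3 = absv(-4) = 4
  sig4 = add(-4, -4) = -8
  sig5 = absv(4) = 4
  sig7 = min2(4, -8) = -8
  sig8 = mul(-8, -4) = 32
  sig9 = neg(-8) = 8
  sig10 = add(-8, 32) = 24
  sig12 = min2(-4, 8) = -4
  sig13 = mul(-4, 24) = -96
  sig15 = min2(-96, -4) = -96
  sig17 = max2(-8, -96) = -8
  sig18 = add(-8, -96) = -104
  sig20 = min2(4, 24) = 4
  sig23 = add(4, 4) = 8
  sig24 = sub(4, 8) = -4
  sig26 = add(-4, 8) = 4
  sig28 = min2(4, -104) = -104
  sig29 = max2(4, 4) = 4
  sig31 = min2(4, -104) = -104
  sig32 = max2(24, 4) = 24
  sig34 = min2(-104, 24) = -104

Propagation after the edit:
  src5 feeds no computation that the output demands — nothing is marked dirty and nothing runs.

Key observation: src5 is never demanded by the output, so the edit triggers no recomputation at all.

New value of sig34: -104.
Derived signals that run: none — 0 in total.
Values that change: src5.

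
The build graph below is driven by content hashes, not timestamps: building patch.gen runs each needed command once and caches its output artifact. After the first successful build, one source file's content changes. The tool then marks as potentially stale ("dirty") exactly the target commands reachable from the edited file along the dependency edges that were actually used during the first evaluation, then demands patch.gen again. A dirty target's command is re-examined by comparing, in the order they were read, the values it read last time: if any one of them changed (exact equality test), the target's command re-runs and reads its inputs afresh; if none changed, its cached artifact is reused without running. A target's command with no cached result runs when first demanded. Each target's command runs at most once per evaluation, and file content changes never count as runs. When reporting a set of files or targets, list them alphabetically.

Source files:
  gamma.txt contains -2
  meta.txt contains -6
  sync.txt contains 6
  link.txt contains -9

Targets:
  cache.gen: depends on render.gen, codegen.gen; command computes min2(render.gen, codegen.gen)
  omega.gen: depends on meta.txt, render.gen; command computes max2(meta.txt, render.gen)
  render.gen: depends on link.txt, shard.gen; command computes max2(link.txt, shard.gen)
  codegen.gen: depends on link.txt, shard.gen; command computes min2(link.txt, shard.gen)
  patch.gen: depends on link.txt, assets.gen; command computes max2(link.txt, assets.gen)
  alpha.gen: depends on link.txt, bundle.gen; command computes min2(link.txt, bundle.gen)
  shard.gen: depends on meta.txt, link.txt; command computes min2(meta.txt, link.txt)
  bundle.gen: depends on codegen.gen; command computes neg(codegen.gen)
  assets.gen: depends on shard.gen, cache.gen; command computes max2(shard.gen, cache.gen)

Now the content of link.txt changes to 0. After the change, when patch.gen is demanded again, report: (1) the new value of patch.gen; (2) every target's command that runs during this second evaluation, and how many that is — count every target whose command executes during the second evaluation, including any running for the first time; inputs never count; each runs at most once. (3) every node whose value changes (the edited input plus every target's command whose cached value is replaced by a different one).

patch.gen now evaluates to 0.
Run set: assets.gen, cache.gen, codegen.gen, patch.gen, render.gen, shard.gen (6 run).
Changed values: assets.gen, cache.gen, codegen.gen, link.txt, patch.gen, render.gen, shard.gen.

Initial pass — values computed on the first demand:
  shard.gen = min2(-6, -9) = -9
  codegen.gen = min2(-9, -9) = -9
  render.gen = max2(-9, -9) = -9
  cache.gen = min2(-9, -9) = -9
  assets.gen = max2(-9, -9) = -9
  patch.gen = max2(-9, -9) = -9

Second demand — change propagation:
  shard.gen: re-runs because link.txt -9->0; new result -6.
  codegen.gen: re-runs because link.txt -9->0; shard.gen -9->-6; new result -6.
  render.gen: re-runs because link.txt -9->0; shard.gen -9->-6; new result 0.
  cache.gen: re-runs because render.gen -9->0; codegen.gen -9->-6; new result -6.
  assets.gen: re-runs because shard.gen -9->-6; cache.gen -9->-6; new result -6.
  patch.gen: re-runs because link.txt -9->0; assets.gen -9->-6; new result 0.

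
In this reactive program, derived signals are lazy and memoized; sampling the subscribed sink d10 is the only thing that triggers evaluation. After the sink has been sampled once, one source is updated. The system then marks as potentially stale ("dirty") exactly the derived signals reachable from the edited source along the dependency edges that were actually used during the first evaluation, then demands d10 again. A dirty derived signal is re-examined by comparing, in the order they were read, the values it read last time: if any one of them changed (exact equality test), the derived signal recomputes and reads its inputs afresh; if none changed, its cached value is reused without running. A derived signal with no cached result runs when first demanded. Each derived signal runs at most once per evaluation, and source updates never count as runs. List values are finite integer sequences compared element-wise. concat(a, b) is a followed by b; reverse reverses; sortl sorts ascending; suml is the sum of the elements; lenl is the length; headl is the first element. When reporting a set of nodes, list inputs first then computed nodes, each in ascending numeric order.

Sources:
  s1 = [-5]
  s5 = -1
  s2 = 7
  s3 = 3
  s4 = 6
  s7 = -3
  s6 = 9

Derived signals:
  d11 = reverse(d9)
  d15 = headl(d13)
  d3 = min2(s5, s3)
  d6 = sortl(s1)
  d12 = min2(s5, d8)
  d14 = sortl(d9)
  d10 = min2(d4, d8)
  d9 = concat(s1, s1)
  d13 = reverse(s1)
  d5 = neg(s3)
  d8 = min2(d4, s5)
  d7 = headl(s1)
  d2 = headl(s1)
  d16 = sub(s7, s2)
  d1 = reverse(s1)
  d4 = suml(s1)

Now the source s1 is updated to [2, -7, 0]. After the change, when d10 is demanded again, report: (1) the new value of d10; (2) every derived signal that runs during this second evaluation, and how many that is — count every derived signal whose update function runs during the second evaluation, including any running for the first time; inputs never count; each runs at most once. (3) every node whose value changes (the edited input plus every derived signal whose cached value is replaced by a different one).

First demand of the output computes:
  d4 = suml([-5]) = -5
  d8 = min2(-5, -1) = -5
  d10 = min2(-5, -5) = -5

After the edit, cleaning proceeds:
  d4: a read changed (s1 [-5]->[2, -7, 0]) — executes, giving -5 — identical to its old value.
  d8: dirty, but its reads are unchanged (d4 unchanged, s5 unchanged); cached -5 stands.
  d10: dirty, but its reads are unchanged (d4 unchanged, d8 unchanged); cached -5 stands.

Note the absorption at d4: it re-runs yet its value is the same, leaving the output's value untouched.

Demanding d10 again yields -5.
1 derived signals run: d4.
The nodes whose values change: s1.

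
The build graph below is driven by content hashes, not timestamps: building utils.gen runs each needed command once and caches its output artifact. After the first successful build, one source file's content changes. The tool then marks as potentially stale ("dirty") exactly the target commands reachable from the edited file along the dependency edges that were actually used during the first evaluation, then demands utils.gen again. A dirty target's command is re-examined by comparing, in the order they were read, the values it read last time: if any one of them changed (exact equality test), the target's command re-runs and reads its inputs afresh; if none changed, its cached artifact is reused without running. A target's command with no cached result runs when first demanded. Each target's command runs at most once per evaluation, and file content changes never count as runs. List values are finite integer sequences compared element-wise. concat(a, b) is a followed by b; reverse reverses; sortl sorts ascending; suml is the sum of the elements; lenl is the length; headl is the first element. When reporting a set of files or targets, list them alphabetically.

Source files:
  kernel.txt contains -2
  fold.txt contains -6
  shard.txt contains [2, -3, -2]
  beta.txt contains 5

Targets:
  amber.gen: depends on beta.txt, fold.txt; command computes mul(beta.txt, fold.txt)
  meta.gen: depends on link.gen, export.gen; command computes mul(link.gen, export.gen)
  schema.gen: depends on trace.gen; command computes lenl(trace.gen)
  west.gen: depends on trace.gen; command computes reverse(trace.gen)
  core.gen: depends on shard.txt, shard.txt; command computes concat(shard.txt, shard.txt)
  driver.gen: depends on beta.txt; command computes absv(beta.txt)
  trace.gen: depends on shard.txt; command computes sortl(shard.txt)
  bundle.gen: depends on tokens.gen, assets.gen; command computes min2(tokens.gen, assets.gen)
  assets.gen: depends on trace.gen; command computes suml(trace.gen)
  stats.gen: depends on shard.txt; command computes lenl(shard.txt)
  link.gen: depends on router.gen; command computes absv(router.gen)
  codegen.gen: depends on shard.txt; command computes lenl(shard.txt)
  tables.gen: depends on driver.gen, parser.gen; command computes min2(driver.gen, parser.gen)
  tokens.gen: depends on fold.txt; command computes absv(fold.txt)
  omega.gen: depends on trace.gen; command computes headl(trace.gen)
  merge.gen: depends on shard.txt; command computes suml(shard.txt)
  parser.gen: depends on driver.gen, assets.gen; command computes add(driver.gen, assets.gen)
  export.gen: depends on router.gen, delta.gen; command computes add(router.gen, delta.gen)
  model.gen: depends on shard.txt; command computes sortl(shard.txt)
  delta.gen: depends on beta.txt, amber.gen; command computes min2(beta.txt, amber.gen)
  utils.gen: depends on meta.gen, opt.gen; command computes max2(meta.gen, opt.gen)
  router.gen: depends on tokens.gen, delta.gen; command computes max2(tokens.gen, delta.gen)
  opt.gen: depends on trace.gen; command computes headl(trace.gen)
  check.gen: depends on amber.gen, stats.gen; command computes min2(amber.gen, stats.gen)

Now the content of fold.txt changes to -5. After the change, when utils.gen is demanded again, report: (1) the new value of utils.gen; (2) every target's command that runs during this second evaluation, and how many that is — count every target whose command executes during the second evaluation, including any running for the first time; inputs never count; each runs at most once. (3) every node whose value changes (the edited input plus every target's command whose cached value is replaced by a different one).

Initial pass — values computed on the first demand:
  amber.gen = mul(5, -6) = -30
  delta.gen = min2(5, -30) = -30
  tokens.gen = absv(-6) = 6
  router.gen = max2(6, -30) = 6
  export.gen = add(6, -30) = -24
  link.gen = absv(6) = 6
  meta.gen = mul(6, -24) = -144
  trace.gen = sortl([2, -3, -2]) = [-3, -2, 2]
  opt.gen = headl([-3, -2, 2]) = -3
  utils.gen = max2(-144, -3) = -3

Second demand — change propagation:
  amber.gen: re-runs because fold.txt -6->-5; new result -25.
  delta.gen: re-runs because amber.gen -30->-25; new result -25.
  tokens.gen: re-runs because fold.txt -6->-5; new result 5.
  router.gen: re-runs because tokens.gen 6->5; delta.gen -30->-25; new result 5.
  export.gen: re-runs because router.gen 6->5; delta.gen -30->-25; new result -20.
  link.gen: re-runs because router.gen 6->5; new result 5.
  meta.gen: re-runs because link.gen 6->5; export.gen -24->-20; new result -100.
  utils.gen: re-runs because meta.gen -144->-100; new result -3 (unchanged).

utils.gen now evaluates to -3.
Run set: amber.gen, delta.gen, export.gen, link.gen, meta.gen, router.gen, tokens.gen, utils.gen (8 run).
Changed values: amber.gen, delta.gen, export.gen, fold.txt, link.gen, meta.gen, router.gen, tokens.gen.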